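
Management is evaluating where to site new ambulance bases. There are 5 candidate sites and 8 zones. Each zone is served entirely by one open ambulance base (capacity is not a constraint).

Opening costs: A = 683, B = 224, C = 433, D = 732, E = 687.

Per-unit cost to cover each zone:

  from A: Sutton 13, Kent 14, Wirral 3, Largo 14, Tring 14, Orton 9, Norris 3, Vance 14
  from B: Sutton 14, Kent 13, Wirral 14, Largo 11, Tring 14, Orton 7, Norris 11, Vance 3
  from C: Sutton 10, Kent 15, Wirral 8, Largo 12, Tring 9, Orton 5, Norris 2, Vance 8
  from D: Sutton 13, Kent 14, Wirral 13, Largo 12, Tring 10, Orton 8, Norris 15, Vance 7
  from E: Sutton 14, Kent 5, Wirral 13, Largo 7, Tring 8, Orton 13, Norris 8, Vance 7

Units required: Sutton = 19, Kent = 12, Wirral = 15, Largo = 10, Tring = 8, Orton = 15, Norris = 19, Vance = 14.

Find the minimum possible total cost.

Minimum total cost: 1340

For any fixed open set, each zone goes to its cheapest open site; total = fixed + service.
{C}: Sutton→C 10·19=190, Kent→C 15·12=180, Wirral→C 8·15=120, Largo→C 12·10=120, Tring→C 9·8=72, Orton→C 5·15=75, Norris→C 2·19=38, Vance→C 8·14=112. Service 907; fixed 433; total 1340.
{B}: service 1210 + fixed 224 = 1434
{B, C}: Sutton→C 10·19=190, Kent→B 13·12=156, Wirral→C 8·15=120, Largo→B 11·10=110, Tring→C 9·8=72, Orton→C 5·15=75, Norris→C 2·19=38, Vance→B 3·14=42. Service 803; fixed 657; total 1460.
{A, B, C, D, E}: Sutton→C 10·19=190, Kent→E 5·12=60, Wirral→A 3·15=45, Largo→E 7·10=70, Tring→E 8·8=64, Orton→C 5·15=75, Norris→C 2·19=38, Vance→B 3·14=42. Service 584; fixed 2759; total 3343.
No other subset beats 1340.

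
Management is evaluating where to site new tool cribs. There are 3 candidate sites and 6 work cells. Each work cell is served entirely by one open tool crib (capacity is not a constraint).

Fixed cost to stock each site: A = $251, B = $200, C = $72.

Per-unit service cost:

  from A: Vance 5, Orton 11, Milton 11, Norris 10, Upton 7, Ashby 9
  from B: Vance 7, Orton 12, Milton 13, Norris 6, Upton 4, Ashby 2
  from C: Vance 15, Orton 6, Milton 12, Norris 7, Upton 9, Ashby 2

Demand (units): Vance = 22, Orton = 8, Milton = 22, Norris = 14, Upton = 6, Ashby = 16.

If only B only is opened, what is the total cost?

Each work cell is assigned to its cheapest site among the open ones.
{B}: Vance→B 7·22=154, Orton→B 12·8=96, Milton→B 13·22=286, Norris→B 6·14=84, Upton→B 4·6=24, Ashby→B 2·16=32. Service 676; fixed 200; total 876.

Total cost: 876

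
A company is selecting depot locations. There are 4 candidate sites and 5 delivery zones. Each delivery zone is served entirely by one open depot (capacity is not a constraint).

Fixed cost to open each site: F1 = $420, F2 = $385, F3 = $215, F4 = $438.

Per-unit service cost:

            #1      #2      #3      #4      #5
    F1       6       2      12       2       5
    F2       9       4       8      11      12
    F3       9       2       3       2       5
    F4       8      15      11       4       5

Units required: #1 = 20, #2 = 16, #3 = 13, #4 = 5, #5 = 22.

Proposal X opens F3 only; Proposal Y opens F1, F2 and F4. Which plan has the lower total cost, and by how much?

Proposal X is cheaper by 1033.

Proposal X: {F3}: #1→F3 9·20=180, #2→F3 2·16=32, #3→F3 3·13=39, #4→F3 2·5=10, #5→F3 5·22=110. Service 371; fixed 215; total 586.
Proposal Y: {F1, F2, F4}: #1→F1 6·20=120, #2→F1 2·16=32, #3→F2 8·13=104, #4→F1 2·5=10, #5→F1 5·22=110. Service 376; fixed 1243; total 1619.
Difference: |586 − 1619| = 1033.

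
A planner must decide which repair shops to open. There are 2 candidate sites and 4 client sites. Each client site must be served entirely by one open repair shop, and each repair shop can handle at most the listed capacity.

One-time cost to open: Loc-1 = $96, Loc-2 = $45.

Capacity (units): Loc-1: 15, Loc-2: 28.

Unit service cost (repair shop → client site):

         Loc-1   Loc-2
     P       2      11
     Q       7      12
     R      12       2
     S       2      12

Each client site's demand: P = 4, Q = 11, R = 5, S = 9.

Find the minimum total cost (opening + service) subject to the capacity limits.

Open {Loc-1, Loc-2}: P→Loc-1 2·4=8, Q→Loc-2 12·11=132, R→Loc-2 2·5=10, S→Loc-1 2·9=18.
Loads: Loc-1 carries 13/15, Loc-2 carries 16/28. Service 168; fixed 141; total 309.
Next best feasible plan costs 344.

Minimum total cost: 309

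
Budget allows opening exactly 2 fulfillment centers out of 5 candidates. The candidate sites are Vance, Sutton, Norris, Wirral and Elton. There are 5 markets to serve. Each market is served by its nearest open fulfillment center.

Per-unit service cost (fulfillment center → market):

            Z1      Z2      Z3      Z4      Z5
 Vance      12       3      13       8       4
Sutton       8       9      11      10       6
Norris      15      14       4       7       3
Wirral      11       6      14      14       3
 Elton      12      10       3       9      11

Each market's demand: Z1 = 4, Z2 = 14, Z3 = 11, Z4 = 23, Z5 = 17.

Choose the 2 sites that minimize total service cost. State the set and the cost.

Choose Vance and Norris; total service cost 346.

With exactly 2 open, each market uses its cheapest among the chosen.
{Vance, Norris}: Z1→Vance 12·4=48, Z2→Vance 3·14=42, Z3→Norris 4·11=44, Z4→Norris 7·23=161, Z5→Norris 3·17=51. Service cost 346.
{Vance, Elton}: service cost 375
{Norris, Wirral}: service cost 384
Among all 10 size-2 choices, {Vance, Norris} is lowest.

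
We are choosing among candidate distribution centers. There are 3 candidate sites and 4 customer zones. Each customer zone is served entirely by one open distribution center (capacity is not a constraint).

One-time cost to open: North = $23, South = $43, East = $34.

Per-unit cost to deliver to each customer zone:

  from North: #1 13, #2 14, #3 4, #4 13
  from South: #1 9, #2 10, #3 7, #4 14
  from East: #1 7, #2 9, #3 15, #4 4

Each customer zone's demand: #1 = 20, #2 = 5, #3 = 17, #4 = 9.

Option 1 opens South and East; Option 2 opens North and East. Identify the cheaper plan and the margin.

Option 2 is cheaper by 71.

Option 1: {South, East}: #1→East 7·20=140, #2→East 9·5=45, #3→South 7·17=119, #4→East 4·9=36. Service 340; fixed 77; total 417.
Option 2: {North, East}: #1→East 7·20=140, #2→East 9·5=45, #3→North 4·17=68, #4→East 4·9=36. Service 289; fixed 57; total 346.
Difference: |417 − 346| = 71.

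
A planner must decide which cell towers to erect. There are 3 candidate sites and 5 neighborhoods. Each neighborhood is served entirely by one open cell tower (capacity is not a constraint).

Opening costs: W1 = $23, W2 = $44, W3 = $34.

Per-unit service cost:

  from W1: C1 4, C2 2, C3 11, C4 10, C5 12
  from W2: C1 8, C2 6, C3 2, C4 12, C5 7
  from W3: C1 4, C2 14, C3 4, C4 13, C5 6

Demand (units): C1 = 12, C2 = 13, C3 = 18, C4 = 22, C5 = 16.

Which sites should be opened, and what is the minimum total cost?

For any fixed open set, each neighborhood goes to its cheapest open site; total = fixed + service.
{W1, W2}: C1→W1 4·12=48, C2→W1 2·13=26, C3→W2 2·18=36, C4→W1 10·22=220, C5→W2 7·16=112. Service 442; fixed 67; total 509.
{W1, W3}: service 462 + fixed 57 = 519
{W1, W2, W3}: service 426 + fixed 101 = 527
{W1}: C1→W1 4·12=48, C2→W1 2·13=26, C3→W1 11·18=198, C4→W1 10·22=220, C5→W1 12·16=192. Service 684; fixed 23; total 707.
(All 7 nonempty subsets were checked; W1 and W2 is lowest.)

Open W1 and W2; minimum total cost 509.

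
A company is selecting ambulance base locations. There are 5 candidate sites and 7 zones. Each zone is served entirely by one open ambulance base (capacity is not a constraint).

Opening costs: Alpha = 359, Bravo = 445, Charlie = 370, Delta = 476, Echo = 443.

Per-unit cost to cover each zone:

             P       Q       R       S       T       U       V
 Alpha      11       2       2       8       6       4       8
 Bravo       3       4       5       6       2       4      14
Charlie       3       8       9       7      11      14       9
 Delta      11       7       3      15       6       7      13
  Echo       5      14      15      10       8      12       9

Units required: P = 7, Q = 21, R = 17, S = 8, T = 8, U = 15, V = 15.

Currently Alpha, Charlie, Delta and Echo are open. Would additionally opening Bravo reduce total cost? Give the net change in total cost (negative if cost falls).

Current service cost with {Alpha, Charlie, Delta, Echo}: 381.
Adding Bravo: each zone re-picks its cheapest; new service cost 341, saving 40.
Extra fixed cost: 445. Net change = 445 − 40 = 405.
(Totals: 2029 → 2434.)

No — net change +405 (cost rises by 405).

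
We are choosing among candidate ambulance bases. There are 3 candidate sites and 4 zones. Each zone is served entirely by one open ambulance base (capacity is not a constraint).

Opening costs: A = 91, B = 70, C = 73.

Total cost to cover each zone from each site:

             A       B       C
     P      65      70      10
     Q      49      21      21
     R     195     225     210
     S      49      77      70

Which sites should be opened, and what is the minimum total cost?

For any fixed open set, each zone goes to its cheapest open site; total = fixed + service.
{C}: P→C 10, Q→C 21, R→C 210, S→C 70. Service 311; fixed 73; total 384.
{A, C}: service 275 + fixed 164 = 439
{A}: service 358 + fixed 91 = 449
{A, B, C}: P→C 10, Q→B 21, R→A 195, S→A 49. Service 275; fixed 234; total 509.
No other subset beats 384.

Open C only; minimum total cost 384.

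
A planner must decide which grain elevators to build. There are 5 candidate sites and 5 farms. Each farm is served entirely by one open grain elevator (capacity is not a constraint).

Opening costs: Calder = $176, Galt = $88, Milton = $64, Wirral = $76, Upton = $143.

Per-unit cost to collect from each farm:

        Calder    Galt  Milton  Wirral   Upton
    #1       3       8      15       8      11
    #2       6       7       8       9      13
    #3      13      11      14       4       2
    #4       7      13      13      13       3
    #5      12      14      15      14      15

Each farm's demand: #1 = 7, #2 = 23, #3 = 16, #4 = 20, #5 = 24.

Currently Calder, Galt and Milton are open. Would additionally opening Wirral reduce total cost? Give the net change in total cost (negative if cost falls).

Yes — net change −36 (cost falls by 36).

Current service cost with {Calder, Galt, Milton}: 763.
Adding Wirral: each farm re-picks its cheapest; new service cost 651, saving 112.
Extra fixed cost: 76. Net change = 76 − 112 = -36.
(Totals: 1091 → 1055.)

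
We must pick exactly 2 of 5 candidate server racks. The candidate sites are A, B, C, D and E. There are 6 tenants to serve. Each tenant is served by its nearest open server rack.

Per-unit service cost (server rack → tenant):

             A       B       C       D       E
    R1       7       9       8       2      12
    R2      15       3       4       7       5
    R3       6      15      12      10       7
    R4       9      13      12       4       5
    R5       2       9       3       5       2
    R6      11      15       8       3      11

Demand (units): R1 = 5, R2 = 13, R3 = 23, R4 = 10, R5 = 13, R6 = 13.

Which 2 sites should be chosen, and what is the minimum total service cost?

With exactly 2 open, each tenant uses its cheapest among the chosen.
{D, E}: R1→D 2·5=10, R2→E 5·13=65, R3→E 7·23=161, R4→D 4·10=40, R5→E 2·13=26, R6→D 3·13=39. Service cost 341.
{A, D}: service cost 344
{C, D}: service cost 410
Among all 10 size-2 choices, {D, E} is lowest.

Choose D and E; total service cost 341.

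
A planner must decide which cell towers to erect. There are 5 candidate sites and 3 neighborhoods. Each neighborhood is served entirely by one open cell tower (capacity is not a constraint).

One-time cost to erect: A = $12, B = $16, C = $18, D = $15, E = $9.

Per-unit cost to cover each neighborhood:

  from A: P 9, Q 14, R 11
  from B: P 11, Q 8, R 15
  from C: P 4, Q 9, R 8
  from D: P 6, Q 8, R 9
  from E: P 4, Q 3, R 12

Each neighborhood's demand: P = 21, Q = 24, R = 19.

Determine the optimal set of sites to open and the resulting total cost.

Open C and E; minimum total cost 335.

For any fixed open set, each neighborhood goes to its cheapest open site; total = fixed + service.
{C, E}: P→C 4·21=84, Q→E 3·24=72, R→C 8·19=152. Service 308; fixed 27; total 335.
{A, C, E}: P→C 4·21=84, Q→E 3·24=72, R→C 8·19=152. Service 308; fixed 39; total 347.
{C, D, E}: P→C 4·21=84, Q→E 3·24=72, R→C 8·19=152. Service 308; fixed 42; total 350.
{A, B, C, D, E}: P→C 4·21=84, Q→E 3·24=72, R→C 8·19=152. Service 308; fixed 70; total 378.
No other subset beats 335.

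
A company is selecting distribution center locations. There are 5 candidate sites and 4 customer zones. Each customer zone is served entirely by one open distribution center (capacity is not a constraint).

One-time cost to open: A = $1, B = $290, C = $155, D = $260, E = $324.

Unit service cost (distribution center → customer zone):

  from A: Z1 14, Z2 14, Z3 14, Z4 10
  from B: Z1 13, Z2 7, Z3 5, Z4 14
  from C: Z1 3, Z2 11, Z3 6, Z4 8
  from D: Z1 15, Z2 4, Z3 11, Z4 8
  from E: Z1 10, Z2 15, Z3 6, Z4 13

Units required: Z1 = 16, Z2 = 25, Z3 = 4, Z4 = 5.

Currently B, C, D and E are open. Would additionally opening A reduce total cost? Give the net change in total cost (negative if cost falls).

No — net change +1 (cost rises by 1).

Current service cost with {B, C, D, E}: 208.
Adding A: each customer zone re-picks its cheapest; new service cost 208, saving 0.
Extra fixed cost: 1. Net change = 1 − 0 = 1.
(Totals: 1237 → 1238.)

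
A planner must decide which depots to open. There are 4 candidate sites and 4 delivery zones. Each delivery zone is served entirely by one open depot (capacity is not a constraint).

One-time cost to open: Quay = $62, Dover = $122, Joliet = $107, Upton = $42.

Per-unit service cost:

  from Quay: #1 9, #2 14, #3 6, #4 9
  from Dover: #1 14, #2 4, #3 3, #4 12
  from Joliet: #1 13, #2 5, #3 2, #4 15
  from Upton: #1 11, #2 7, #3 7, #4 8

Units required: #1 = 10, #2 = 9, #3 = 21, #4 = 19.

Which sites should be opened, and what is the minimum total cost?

Open Joliet and Upton; minimum total cost 498.

For any fixed open set, each delivery zone goes to its cheapest open site; total = fixed + service.
{Joliet, Upton}: #1→Upton 11·10=110, #2→Joliet 5·9=45, #3→Joliet 2·21=42, #4→Upton 8·19=152. Service 349; fixed 149; total 498.
{Upton}: service 472 + fixed 42 = 514
{Quay, Joliet}: service 348 + fixed 169 = 517
{Quay, Dover, Joliet, Upton}: #1→Quay 9·10=90, #2→Dover 4·9=36, #3→Joliet 2·21=42, #4→Upton 8·19=152. Service 320; fixed 333; total 653.
No other subset beats 498.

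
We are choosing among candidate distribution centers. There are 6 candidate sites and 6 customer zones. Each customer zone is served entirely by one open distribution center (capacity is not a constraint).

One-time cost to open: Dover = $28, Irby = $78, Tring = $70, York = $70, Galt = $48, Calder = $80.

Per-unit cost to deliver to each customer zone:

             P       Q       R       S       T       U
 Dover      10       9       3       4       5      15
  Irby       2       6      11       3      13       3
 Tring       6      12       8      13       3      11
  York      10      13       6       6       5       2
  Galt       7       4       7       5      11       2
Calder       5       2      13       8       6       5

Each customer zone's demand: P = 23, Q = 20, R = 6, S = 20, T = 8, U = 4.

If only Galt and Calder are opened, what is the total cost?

Each customer zone is assigned to its cheapest site among the open ones.
{Galt, Calder}: P→Calder 5·23=115, Q→Calder 2·20=40, R→Galt 7·6=42, S→Galt 5·20=100, T→Calder 6·8=48, U→Galt 2·4=8. Service 353; fixed 128; total 481.

Total cost: 481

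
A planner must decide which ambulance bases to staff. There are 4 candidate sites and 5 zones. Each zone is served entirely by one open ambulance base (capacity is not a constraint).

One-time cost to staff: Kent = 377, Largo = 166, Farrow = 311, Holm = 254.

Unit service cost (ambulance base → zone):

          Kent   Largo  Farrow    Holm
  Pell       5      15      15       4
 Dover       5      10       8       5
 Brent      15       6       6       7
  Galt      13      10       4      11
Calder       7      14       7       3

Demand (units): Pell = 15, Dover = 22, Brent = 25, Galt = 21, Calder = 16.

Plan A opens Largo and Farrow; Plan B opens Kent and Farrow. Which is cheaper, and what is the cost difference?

Plan A: {Largo, Farrow}: Pell→Largo 15·15=225, Dover→Farrow 8·22=176, Brent→Largo 6·25=150, Galt→Farrow 4·21=84, Calder→Farrow 7·16=112. Service 747; fixed 477; total 1224.
Plan B: {Kent, Farrow}: Pell→Kent 5·15=75, Dover→Kent 5·22=110, Brent→Farrow 6·25=150, Galt→Farrow 4·21=84, Calder→Kent 7·16=112. Service 531; fixed 688; total 1219.
Difference: |1224 − 1219| = 5.

Plan B is cheaper by 5.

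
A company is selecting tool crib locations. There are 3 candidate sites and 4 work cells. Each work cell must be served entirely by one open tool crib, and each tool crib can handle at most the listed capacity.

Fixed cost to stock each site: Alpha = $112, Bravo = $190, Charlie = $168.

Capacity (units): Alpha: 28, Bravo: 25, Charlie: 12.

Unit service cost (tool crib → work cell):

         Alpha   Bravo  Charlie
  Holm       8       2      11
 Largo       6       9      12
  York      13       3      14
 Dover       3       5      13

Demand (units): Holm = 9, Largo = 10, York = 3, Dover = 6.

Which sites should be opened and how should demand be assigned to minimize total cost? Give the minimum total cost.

Minimum total cost: 301

Open {Alpha}: Holm→Alpha 8·9=72, Largo→Alpha 6·10=60, York→Alpha 13·3=39, Dover→Alpha 3·6=18.
Loads: Alpha carries 28/28. Service 189; fixed 112; total 301.
Next best feasible plan costs 407.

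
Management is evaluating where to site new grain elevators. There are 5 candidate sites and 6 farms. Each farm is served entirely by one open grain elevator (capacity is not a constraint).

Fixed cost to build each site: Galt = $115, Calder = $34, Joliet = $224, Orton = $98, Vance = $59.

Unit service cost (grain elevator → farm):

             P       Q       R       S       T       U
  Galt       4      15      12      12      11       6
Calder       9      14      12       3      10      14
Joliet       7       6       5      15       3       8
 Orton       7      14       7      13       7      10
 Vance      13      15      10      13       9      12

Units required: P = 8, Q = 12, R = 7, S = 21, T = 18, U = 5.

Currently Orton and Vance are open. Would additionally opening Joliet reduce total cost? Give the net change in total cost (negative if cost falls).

Current service cost with {Orton, Vance}: 722.
Adding Joliet: each farm re-picks its cheapest; new service cost 530, saving 192.
Extra fixed cost: 224. Net change = 224 − 192 = 32.
(Totals: 879 → 911.)

No — net change +32 (cost rises by 32).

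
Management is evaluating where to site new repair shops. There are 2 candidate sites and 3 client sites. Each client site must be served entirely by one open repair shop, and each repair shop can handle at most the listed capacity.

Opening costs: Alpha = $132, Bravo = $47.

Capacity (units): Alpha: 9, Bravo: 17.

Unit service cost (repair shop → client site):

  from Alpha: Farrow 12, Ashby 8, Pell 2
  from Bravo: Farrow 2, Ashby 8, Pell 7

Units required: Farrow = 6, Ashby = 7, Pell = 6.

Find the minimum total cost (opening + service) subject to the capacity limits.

Minimum total cost: 259

Open {Alpha, Bravo}: Farrow→Bravo 2·6=12, Ashby→Bravo 8·7=56, Pell→Alpha 2·6=12.
Loads: Alpha carries 6/9, Bravo carries 13/17. Service 80; fixed 179; total 259.
Next best feasible plan costs 289.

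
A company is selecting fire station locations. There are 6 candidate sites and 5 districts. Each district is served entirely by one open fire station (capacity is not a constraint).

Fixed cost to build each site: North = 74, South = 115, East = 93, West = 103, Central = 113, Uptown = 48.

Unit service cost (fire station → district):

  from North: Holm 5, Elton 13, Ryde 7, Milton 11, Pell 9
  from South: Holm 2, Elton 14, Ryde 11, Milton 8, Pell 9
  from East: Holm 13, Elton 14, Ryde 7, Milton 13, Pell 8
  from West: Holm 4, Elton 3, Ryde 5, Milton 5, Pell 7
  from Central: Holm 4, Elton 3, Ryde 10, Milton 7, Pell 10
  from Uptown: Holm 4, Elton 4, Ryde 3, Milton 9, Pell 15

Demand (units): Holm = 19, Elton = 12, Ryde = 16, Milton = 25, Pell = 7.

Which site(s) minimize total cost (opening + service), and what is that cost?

Open West only; minimum total cost 469.

For any fixed open set, each district goes to its cheapest open site; total = fixed + service.
{West}: Holm→West 4·19=76, Elton→West 3·12=36, Ryde→West 5·16=80, Milton→West 5·25=125, Pell→West 7·7=49. Service 366; fixed 103; total 469.
{West, Uptown}: service 334 + fixed 151 = 485
{North, West}: Holm→West 4·19=76, Elton→West 3·12=36, Ryde→West 5·16=80, Milton→West 5·25=125, Pell→West 7·7=49. Service 366; fixed 177; total 543.
{North, South, East, West, Central, Uptown}: service 296 + fixed 546 = 842
No other subset beats 469.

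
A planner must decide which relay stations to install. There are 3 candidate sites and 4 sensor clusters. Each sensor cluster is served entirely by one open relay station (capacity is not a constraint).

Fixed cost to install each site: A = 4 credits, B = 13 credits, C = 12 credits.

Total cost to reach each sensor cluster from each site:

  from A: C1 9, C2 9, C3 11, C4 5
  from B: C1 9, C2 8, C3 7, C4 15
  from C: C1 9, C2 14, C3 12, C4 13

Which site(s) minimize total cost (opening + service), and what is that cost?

Open A only; minimum total cost 38.

For any fixed open set, each sensor cluster goes to its cheapest open site; total = fixed + service.
{A}: C1→A 9, C2→A 9, C3→A 11, C4→A 5. Service 34; fixed 4; total 38.
{A, B}: service 29 + fixed 17 = 46
{A, C}: service 34 + fixed 16 = 50
{A, B, C}: service 29 + fixed 29 = 58
(All 7 nonempty subsets were checked; A only is lowest.)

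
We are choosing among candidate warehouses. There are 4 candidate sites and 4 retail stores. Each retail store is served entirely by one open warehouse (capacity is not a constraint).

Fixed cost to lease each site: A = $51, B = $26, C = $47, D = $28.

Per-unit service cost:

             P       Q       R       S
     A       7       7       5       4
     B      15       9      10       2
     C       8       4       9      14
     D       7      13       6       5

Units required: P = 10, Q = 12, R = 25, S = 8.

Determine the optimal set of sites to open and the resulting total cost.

For any fixed open set, each retail store goes to its cheapest open site; total = fixed + service.
{A}: P→A 7·10=70, Q→A 7·12=84, R→A 5·25=125, S→A 4·8=32. Service 311; fixed 51; total 362.
{A, B}: P→A 7·10=70, Q→A 7·12=84, R→A 5·25=125, S→B 2·8=16. Service 295; fixed 77; total 372.
{A, C}: P→A 7·10=70, Q→C 4·12=48, R→A 5·25=125, S→A 4·8=32. Service 275; fixed 98; total 373.
{A, B, C, D}: service 259 + fixed 152 = 411
No other subset beats 362.

Open A only; minimum total cost 362.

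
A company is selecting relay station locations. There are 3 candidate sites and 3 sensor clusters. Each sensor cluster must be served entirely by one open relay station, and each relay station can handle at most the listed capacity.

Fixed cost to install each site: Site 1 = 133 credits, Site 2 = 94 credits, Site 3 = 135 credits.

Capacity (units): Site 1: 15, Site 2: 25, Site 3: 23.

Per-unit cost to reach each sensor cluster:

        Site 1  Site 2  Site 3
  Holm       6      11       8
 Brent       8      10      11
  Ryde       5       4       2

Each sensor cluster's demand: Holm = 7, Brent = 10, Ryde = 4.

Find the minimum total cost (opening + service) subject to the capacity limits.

Minimum total cost: 287

Open {Site 2}: Holm→Site 2 11·7=77, Brent→Site 2 10·10=100, Ryde→Site 2 4·4=16.
Loads: Site 2 carries 21/25. Service 193; fixed 94; total 287.
Next best feasible plan costs 309.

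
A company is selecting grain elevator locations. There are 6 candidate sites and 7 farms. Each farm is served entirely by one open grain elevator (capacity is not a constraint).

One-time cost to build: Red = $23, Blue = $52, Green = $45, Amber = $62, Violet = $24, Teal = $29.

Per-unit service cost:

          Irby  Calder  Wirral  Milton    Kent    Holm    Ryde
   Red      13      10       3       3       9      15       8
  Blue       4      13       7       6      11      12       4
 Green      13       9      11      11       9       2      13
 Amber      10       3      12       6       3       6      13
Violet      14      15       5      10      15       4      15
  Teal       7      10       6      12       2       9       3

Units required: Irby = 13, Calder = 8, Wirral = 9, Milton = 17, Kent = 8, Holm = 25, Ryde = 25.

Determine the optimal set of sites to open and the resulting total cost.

Open Red, Green and Teal; minimum total cost 479.

For any fixed open set, each farm goes to its cheapest open site; total = fixed + service.
{Red, Green, Teal}: Irby→Teal 7·13=91, Calder→Green 9·8=72, Wirral→Red 3·9=27, Milton→Red 3·17=51, Kent→Teal 2·8=16, Holm→Green 2·25=50, Ryde→Teal 3·25=75. Service 382; fixed 97; total 479.
{Red, Blue, Green, Teal}: Irby→Blue 4·13=52, Calder→Green 9·8=72, Wirral→Red 3·9=27, Milton→Red 3·17=51, Kent→Teal 2·8=16, Holm→Green 2·25=50, Ryde→Teal 3·25=75. Service 343; fixed 149; total 492.
{Red, Green, Amber, Teal}: service 334 + fixed 159 = 493
{Red, Blue, Green, Amber, Violet, Teal}: service 295 + fixed 235 = 530
No other subset beats 479.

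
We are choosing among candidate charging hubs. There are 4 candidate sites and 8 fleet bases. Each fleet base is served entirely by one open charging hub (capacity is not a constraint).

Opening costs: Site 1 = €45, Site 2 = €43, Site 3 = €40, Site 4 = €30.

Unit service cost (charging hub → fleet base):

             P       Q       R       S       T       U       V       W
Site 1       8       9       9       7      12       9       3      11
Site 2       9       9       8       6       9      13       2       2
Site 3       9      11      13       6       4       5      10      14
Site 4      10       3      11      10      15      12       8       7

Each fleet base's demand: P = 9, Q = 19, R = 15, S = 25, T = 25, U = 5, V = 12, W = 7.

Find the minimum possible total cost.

Minimum total cost: 684

For any fixed open set, each fleet base goes to its cheapest open site; total = fixed + service.
{Site 2, Site 3, Site 4}: P→Site 2 9·9=81, Q→Site 4 3·19=57, R→Site 2 8·15=120, S→Site 2 6·25=150, T→Site 3 4·25=100, U→Site 3 5·5=25, V→Site 2 2·12=24, W→Site 2 2·7=14. Service 571; fixed 113; total 684.
{Site 1, Site 2, Site 3, Site 4}: service 562 + fixed 158 = 720
{Site 1, Site 3, Site 4}: P→Site 1 8·9=72, Q→Site 4 3·19=57, R→Site 1 9·15=135, S→Site 3 6·25=150, T→Site 3 4·25=100, U→Site 3 5·5=25, V→Site 1 3·12=36, W→Site 4 7·7=49. Service 624; fixed 115; total 739.
{Site 4}: service 1142 + fixed 30 = 1172
(All 15 nonempty subsets were checked; Site 2, Site 3 and Site 4 is lowest.)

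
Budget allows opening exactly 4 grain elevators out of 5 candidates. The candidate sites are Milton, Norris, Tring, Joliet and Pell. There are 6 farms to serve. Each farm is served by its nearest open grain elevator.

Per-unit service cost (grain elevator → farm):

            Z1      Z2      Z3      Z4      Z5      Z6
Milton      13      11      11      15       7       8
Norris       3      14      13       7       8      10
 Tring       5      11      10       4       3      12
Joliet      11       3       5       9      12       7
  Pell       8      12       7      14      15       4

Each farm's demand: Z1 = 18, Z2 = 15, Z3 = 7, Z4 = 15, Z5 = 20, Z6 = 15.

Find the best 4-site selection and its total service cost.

Choose Norris, Tring, Joliet and Pell; total service cost 314.

With exactly 4 open, each farm uses its cheapest among the chosen.
{Norris, Tring, Joliet, Pell}: Z1→Norris 3·18=54, Z2→Joliet 3·15=45, Z3→Joliet 5·7=35, Z4→Tring 4·15=60, Z5→Tring 3·20=60, Z6→Pell 4·15=60. Service cost 314.
{Milton, Tring, Joliet, Pell}: service cost 350
{Milton, Norris, Tring, Joliet}: service cost 359
Among all 5 size-4 choices, {Norris, Tring, Joliet, Pell} is lowest.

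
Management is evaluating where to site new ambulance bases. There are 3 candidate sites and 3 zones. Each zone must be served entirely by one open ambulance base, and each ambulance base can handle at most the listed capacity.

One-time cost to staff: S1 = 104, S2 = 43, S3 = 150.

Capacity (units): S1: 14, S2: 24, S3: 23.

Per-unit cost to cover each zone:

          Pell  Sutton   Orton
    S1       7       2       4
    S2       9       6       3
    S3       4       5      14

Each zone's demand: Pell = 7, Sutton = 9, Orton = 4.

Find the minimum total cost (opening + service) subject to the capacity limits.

Open {S2}: Pell→S2 9·7=63, Sutton→S2 6·9=54, Orton→S2 3·4=12.
Loads: S2 carries 20/24. Service 129; fixed 43; total 172.
Next best feasible plan costs 240.

Minimum total cost: 172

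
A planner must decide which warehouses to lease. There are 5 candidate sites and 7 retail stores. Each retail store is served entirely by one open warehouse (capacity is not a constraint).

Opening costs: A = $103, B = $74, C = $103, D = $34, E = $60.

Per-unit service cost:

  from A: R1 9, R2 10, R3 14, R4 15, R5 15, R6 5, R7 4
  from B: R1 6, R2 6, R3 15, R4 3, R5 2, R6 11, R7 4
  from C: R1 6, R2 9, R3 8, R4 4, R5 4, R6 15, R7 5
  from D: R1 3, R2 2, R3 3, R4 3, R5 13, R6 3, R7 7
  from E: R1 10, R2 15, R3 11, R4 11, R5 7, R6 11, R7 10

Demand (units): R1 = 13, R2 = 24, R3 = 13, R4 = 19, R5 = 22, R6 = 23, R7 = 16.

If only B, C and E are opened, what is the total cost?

Total cost: 981

Each retail store is assigned to its cheapest site among the open ones.
{B, C, E}: R1→B 6·13=78, R2→B 6·24=144, R3→C 8·13=104, R4→B 3·19=57, R5→B 2·22=44, R6→B 11·23=253, R7→B 4·16=64. Service 744; fixed 237; total 981.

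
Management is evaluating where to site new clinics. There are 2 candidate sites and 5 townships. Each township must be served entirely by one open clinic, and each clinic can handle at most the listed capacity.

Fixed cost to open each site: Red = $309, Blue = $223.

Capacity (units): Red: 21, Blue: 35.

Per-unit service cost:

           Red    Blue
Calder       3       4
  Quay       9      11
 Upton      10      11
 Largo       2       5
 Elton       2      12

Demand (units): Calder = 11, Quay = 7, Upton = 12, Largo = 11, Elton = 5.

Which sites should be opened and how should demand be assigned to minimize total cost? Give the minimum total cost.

Open {Red, Blue}: Calder→Blue 4·11=44, Quay→Blue 11·7=77, Upton→Blue 11·12=132, Largo→Red 2·11=22, Elton→Red 2·5=10.
Loads: Red carries 16/21, Blue carries 30/35. Service 285; fixed 532; total 817.
Next best feasible plan costs 836.

Minimum total cost: 817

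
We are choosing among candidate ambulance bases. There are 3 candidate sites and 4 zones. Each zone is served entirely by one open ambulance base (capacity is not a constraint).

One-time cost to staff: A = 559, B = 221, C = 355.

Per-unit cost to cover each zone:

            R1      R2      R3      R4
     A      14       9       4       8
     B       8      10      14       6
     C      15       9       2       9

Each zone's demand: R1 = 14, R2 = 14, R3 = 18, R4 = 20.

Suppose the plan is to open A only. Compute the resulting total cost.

Total cost: 1113

Each zone is assigned to its cheapest site among the open ones.
{A}: R1→A 14·14=196, R2→A 9·14=126, R3→A 4·18=72, R4→A 8·20=160. Service 554; fixed 559; total 1113.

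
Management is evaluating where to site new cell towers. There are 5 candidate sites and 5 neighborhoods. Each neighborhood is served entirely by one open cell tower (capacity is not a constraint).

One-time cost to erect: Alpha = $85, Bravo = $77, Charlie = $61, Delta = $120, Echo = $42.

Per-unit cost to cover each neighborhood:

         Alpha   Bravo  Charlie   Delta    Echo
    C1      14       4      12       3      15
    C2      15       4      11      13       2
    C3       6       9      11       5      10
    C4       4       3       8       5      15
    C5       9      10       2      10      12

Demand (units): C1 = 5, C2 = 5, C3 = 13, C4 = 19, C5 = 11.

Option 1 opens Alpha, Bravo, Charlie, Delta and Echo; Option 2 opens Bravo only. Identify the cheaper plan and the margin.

Option 1: {Alpha, Bravo, Charlie, Delta, Echo}: C1→Delta 3·5=15, C2→Echo 2·5=10, C3→Delta 5·13=65, C4→Bravo 3·19=57, C5→Charlie 2·11=22. Service 169; fixed 385; total 554.
Option 2: {Bravo}: C1→Bravo 4·5=20, C2→Bravo 4·5=20, C3→Bravo 9·13=117, C4→Bravo 3·19=57, C5→Bravo 10·11=110. Service 324; fixed 77; total 401.
Difference: |554 − 401| = 153.

Option 2 is cheaper by 153.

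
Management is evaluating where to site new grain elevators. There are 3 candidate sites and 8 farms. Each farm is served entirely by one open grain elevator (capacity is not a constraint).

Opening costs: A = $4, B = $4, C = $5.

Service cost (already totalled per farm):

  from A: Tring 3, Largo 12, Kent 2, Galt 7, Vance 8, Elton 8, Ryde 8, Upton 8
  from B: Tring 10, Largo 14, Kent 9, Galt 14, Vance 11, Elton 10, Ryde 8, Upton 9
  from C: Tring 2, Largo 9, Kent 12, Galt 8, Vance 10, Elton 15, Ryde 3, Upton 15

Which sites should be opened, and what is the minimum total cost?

For any fixed open set, each farm goes to its cheapest open site; total = fixed + service.
{A, C}: Tring→C 2, Largo→C 9, Kent→A 2, Galt→A 7, Vance→A 8, Elton→A 8, Ryde→C 3, Upton→A 8. Service 47; fixed 9; total 56.
{A}: Tring→A 3, Largo→A 12, Kent→A 2, Galt→A 7, Vance→A 8, Elton→A 8, Ryde→A 8, Upton→A 8. Service 56; fixed 4; total 60.
{A, B, C}: service 47 + fixed 13 = 60
No other subset beats 56.

Open A and C; minimum total cost 56.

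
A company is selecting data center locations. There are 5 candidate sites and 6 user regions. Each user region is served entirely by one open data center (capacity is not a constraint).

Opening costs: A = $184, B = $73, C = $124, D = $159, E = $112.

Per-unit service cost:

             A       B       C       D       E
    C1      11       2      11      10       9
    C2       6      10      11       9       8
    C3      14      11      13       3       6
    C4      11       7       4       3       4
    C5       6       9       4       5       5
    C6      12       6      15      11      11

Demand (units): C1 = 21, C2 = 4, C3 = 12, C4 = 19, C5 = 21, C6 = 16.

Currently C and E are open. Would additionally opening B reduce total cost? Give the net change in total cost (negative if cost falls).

Current service cost with {C, E}: 629.
Adding B: each user region re-picks its cheapest; new service cost 402, saving 227.
Extra fixed cost: 73. Net change = 73 − 227 = -154.
(Totals: 865 → 711.)

Yes — net change −154 (cost falls by 154).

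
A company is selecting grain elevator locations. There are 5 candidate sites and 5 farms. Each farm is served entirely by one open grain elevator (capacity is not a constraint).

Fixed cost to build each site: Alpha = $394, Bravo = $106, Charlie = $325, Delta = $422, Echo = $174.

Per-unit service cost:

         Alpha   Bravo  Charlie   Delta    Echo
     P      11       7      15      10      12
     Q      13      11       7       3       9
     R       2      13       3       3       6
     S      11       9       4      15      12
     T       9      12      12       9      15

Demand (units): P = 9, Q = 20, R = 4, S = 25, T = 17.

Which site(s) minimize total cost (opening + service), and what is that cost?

For any fixed open set, each farm goes to its cheapest open site; total = fixed + service.
{Bravo}: P→Bravo 7·9=63, Q→Bravo 11·20=220, R→Bravo 13·4=52, S→Bravo 9·25=225, T→Bravo 12·17=204. Service 764; fixed 106; total 870.
{Charlie}: service 591 + fixed 325 = 916
{Bravo, Charlie}: service 519 + fixed 431 = 950
{Alpha, Bravo, Charlie, Delta, Echo}: service 384 + fixed 1421 = 1805
No other subset beats 870.

Open Bravo only; minimum total cost 870.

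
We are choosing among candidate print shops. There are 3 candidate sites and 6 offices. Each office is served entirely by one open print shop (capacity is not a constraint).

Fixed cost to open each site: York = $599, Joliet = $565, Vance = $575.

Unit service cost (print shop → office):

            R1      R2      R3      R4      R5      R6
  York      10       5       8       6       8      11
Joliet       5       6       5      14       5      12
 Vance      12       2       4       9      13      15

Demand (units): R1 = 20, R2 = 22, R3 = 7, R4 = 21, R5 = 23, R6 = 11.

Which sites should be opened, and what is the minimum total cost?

For any fixed open set, each office goes to its cheapest open site; total = fixed + service.
{Joliet}: R1→Joliet 5·20=100, R2→Joliet 6·22=132, R3→Joliet 5·7=35, R4→Joliet 14·21=294, R5→Joliet 5·23=115, R6→Joliet 12·11=132. Service 808; fixed 565; total 1373.
{York}: R1→York 10·20=200, R2→York 5·22=110, R3→York 8·7=56, R4→York 6·21=126, R5→York 8·23=184, R6→York 11·11=121. Service 797; fixed 599; total 1396.
{Vance}: service 965 + fixed 575 = 1540
{York, Joliet, Vance}: service 534 + fixed 1739 = 2273
No other subset beats 1373.

Open Joliet only; minimum total cost 1373.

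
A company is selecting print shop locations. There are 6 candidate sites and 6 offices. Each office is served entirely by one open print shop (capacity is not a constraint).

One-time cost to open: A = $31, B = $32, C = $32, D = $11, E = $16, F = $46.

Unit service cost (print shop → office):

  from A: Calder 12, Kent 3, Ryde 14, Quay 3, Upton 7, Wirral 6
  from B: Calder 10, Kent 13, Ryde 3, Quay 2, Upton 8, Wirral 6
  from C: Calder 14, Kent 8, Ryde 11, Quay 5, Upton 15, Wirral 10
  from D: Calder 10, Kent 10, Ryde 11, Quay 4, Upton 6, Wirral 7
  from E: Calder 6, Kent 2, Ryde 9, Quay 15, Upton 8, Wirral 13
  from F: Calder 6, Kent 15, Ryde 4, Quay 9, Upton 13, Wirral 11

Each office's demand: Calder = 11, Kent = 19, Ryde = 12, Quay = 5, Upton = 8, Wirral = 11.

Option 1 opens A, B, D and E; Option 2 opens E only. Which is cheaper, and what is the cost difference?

Option 1 is cheaper by 156.

Option 1: {A, B, D, E}: Calder→E 6·11=66, Kent→E 2·19=38, Ryde→B 3·12=36, Quay→B 2·5=10, Upton→D 6·8=48, Wirral→A 6·11=66. Service 264; fixed 90; total 354.
Option 2: {E}: Calder→E 6·11=66, Kent→E 2·19=38, Ryde→E 9·12=108, Quay→E 15·5=75, Upton→E 8·8=64, Wirral→E 13·11=143. Service 494; fixed 16; total 510.
Difference: |354 − 510| = 156.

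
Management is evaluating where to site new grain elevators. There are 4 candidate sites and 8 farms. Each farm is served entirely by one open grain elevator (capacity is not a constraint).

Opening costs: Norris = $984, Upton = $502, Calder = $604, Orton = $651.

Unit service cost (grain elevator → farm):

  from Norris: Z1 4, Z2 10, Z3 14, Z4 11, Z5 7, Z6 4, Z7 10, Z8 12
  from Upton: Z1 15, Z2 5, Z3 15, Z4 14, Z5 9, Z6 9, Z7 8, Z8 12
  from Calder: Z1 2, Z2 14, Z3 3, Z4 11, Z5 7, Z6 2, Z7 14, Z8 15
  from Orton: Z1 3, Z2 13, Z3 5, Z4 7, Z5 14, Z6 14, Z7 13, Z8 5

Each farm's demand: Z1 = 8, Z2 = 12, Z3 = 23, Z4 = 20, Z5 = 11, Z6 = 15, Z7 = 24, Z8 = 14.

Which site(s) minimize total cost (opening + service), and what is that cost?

Open Calder only; minimum total cost 1730.

For any fixed open set, each farm goes to its cheapest open site; total = fixed + service.
{Calder}: Z1→Calder 2·8=16, Z2→Calder 14·12=168, Z3→Calder 3·23=69, Z4→Calder 11·20=220, Z5→Calder 7·11=77, Z6→Calder 2·15=30, Z7→Calder 14·24=336, Z8→Calder 15·14=210. Service 1126; fixed 604; total 1730.
{Orton}: Z1→Orton 3·8=24, Z2→Orton 13·12=156, Z3→Orton 5·23=115, Z4→Orton 7·20=140, Z5→Orton 14·11=154, Z6→Orton 14·15=210, Z7→Orton 13·24=312, Z8→Orton 5·14=70. Service 1181; fixed 651; total 1832.
{Upton}: service 1399 + fixed 502 = 1901
{Norris, Upton, Calder, Orton}: Z1→Calder 2·8=16, Z2→Upton 5·12=60, Z3→Calder 3·23=69, Z4→Orton 7·20=140, Z5→Norris 7·11=77, Z6→Calder 2·15=30, Z7→Upton 8·24=192, Z8→Orton 5·14=70. Service 654; fixed 2741; total 3395.
(All 15 nonempty subsets were checked; Calder only is lowest.)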